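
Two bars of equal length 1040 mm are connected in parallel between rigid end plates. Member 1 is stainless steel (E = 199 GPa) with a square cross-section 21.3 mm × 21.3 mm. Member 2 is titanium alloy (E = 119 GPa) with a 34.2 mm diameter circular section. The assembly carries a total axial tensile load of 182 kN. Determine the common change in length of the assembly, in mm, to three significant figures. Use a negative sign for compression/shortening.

A_1 = 453.7 mm².
A_2 = 918.6 mm².
Equal strain + equilibrium ⇒ each member carries load in proportion to AE: A₁E₁ = 90280000 N, A₂E₂ = 109300000 N, ΣAE = 199600000 N.
δ = PL/ΣAE = 182000·1040/199600000 = 0.9483 mm.

0.948 mm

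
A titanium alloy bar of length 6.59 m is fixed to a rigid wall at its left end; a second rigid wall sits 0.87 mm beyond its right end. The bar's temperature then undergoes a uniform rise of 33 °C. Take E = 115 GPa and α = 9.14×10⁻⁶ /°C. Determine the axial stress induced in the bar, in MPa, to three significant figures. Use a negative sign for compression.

-19.5 MPa

Free thermal expansion αLΔT = 9.14e-6 · 6590 · 33 = 1.988 mm.
The walls engage after the gap closes; constrained expansion = 1.988 − 0.87 = 1.118 mm.
The walls impose strain ε = −(1.118)/6590 = -1.6960e-04; σ = Eε = 115000 · -1.6960e-04 = -19.5 MPa.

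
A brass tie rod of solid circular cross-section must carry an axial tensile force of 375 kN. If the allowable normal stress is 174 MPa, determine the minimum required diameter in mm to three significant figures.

Required area A ≥ P/σ_allow = 375000/174 = 2155 mm².
For a solid circular section, d ≥ √(4A/π) = 52.38 mm.

52.4 mm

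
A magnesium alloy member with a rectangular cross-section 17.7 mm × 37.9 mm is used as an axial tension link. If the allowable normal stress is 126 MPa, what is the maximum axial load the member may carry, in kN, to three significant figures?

A = 670.8 mm².
P_max = σ_allow · A = 126 · 670.8 = 84520 N = 84.52 kN.

84.5 kN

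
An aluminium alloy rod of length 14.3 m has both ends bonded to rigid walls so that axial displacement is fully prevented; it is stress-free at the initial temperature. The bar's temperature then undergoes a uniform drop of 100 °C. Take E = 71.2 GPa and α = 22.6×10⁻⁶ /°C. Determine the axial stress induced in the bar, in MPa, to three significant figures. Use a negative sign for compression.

161 MPa

Free thermal expansion αLΔT = 22.6e-6 · 14300 · -100 = -32.32 mm.
The walls impose strain ε = −(-32.32)/14300 = 2.2600e-03; σ = Eε = 71200 · 2.2600e-03 = 160.9 MPa.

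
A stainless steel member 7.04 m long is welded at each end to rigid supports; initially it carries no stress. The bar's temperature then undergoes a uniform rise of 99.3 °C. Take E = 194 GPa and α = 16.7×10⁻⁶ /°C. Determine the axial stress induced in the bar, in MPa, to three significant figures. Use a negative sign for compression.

-322 MPa

Free thermal expansion αLΔT = 16.7e-6 · 7040 · 99.3 = 11.67 mm.
The walls impose strain ε = −(11.67)/7040 = -1.6583e-03; σ = Eε = 194000 · -1.6583e-03 = -321.7 MPa.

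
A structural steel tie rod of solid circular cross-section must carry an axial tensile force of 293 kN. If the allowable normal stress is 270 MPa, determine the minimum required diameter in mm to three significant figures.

37.2 mm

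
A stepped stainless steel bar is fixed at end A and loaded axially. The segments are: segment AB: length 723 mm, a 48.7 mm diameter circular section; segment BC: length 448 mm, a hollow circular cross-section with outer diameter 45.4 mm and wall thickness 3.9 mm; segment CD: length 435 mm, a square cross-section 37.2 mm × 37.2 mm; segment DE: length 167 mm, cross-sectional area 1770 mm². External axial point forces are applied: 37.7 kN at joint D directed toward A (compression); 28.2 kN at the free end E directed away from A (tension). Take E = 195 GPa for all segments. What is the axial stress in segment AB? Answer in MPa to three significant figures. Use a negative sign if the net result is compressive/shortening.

Internal axial forces (sectioning from the free end, tension +): N_DE = 28.2 kN, N_CD = -9.5 kN, N_BC = -9.5 kN, N_AB = -9.5 kN.
A_AB = 1863 mm².
σ_AB = N_AB/A_AB = -9500/1863 = -5.1 MPa.

-5.10 MPa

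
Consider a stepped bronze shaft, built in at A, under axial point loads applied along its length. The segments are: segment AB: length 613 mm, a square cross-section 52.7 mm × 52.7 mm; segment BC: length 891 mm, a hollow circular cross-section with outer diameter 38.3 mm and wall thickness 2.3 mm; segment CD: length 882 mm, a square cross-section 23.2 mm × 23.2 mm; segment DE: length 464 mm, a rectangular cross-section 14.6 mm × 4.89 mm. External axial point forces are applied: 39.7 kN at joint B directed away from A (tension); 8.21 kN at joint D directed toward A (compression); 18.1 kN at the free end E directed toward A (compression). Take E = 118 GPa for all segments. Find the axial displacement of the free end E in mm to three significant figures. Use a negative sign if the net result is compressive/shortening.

Internal axial forces (sectioning from the free end, tension +): N_DE = -18.1 kN, N_CD = -26.31 kN, N_BC = -26.31 kN, N_AB = 13.39 kN.
A_AB = 2777 mm².
A_BC = 260.1 mm².
A_CD = 538.2 mm².
A_DE = 71.39 mm².
δ_AB = 13390·613/(2777·118000) = 0.02505 mm
δ_BC = -26310·891/(260.1·118000) = -0.7637 mm
δ_CD = -26310·882/(538.2·118000) = -0.3654 mm
δ_DE = -18100·464/(71.39·118000) = -0.9969 mm
δ = Σδ_i = -2.101 mm.

-2.10 mm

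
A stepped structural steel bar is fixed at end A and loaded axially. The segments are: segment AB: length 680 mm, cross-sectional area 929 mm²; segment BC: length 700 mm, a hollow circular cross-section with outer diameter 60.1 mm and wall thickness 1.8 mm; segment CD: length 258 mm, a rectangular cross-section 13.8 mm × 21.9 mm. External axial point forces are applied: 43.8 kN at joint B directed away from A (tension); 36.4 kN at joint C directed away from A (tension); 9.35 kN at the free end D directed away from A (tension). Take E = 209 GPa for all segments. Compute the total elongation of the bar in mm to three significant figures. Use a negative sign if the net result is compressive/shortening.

Internal axial forces (sectioning from the free end, tension +): N_CD = 9.35 kN, N_BC = 45.75 kN, N_AB = 89.55 kN.
A_BC = 329.7 mm².
A_CD = 302.2 mm².
δ_AB = 89550·680/(929·209000) = 0.3136 mm
δ_BC = 45750·700/(329.7·209000) = 0.4648 mm
δ_CD = 9350·258/(302.2·209000) = 0.03819 mm
δ = Σδ_i = 0.8166 mm.

0.817 mm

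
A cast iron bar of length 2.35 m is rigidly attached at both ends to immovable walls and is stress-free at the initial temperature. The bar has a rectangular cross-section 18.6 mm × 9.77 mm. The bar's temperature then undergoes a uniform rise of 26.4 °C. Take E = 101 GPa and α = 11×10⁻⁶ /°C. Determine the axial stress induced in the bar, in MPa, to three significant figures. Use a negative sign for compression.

-29.3 MPa

Free thermal expansion αLΔT = 11e-6 · 2350 · 26.4 = 0.6824 mm.
The walls impose strain ε = −(0.6824)/2350 = -2.9040e-04; σ = Eε = 101000 · -2.9040e-04 = -29.33 MPa.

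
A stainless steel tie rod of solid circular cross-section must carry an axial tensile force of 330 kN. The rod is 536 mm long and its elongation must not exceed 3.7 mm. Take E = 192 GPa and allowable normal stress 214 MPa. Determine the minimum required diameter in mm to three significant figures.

Required area A ≥ P/σ_allow = 330000/214 = 1542 mm².
For a solid circular section, d ≥ √(4A/π) = 44.31 mm.
Elongation limit: A ≥ PL/(Eδ_allow) = 330000·536/(192000·3.7) = 249 mm² ⇒ d ≥ 17.81 mm.
The stress limit governs.

44.3 mm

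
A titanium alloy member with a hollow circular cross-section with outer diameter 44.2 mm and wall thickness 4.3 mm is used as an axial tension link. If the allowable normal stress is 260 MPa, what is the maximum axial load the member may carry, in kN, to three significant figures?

140 kN

A = 539 mm².
P_max = σ_allow · A = 260 · 539 = 140100 N = 140.1 kN.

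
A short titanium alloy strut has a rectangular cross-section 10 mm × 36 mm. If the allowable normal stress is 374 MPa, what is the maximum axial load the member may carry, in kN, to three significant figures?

135 kN

A = 360 mm².
P_max = σ_allow · A = 374 · 360 = 134600 N = 134.6 kN.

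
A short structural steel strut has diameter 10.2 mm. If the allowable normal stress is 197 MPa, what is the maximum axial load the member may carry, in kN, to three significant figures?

A = 81.71 mm².
P_max = σ_allow · A = 197 · 81.71 = 16100 N = 16.1 kN.

16.1 kN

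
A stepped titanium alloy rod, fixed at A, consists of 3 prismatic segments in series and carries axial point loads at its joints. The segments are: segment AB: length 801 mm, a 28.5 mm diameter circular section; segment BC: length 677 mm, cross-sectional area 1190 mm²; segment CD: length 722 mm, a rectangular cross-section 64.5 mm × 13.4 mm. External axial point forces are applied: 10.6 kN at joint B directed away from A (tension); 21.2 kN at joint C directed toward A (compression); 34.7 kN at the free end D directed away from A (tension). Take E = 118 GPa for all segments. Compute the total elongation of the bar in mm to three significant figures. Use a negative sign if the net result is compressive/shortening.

0.567 mm

Internal axial forces (sectioning from the free end, tension +): N_CD = 34.7 kN, N_BC = 13.5 kN, N_AB = 24.1 kN.
A_AB = 637.9 mm².
A_CD = 864.3 mm².
δ_AB = 24100·801/(637.9·118000) = 0.2564 mm
δ_BC = 13500·677/(1190·118000) = 0.06509 mm
δ_CD = 34700·722/(864.3·118000) = 0.2457 mm
δ = Σδ_i = 0.5672 mm.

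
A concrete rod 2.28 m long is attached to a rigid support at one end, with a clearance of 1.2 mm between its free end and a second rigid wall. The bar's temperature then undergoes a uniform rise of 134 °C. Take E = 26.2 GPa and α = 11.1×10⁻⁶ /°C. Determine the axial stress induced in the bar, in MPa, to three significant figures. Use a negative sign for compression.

-25.2 MPa

Free thermal expansion αLΔT = 11.1e-6 · 2280 · 134 = 3.391 mm.
The walls engage after the gap closes; constrained expansion = 3.391 − 1.2 = 2.191 mm.
The walls impose strain ε = −(2.191)/2280 = -9.6108e-04; σ = Eε = 26200 · -9.6108e-04 = -25.18 MPa.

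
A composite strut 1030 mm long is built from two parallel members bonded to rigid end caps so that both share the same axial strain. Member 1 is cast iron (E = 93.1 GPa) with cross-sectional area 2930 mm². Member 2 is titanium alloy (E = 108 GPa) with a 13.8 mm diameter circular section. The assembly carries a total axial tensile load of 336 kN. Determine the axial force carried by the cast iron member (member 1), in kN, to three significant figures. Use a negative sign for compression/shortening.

317 kN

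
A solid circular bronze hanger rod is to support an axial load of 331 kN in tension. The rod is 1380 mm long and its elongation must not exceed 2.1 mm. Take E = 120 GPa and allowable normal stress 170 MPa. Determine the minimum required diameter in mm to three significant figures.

Required area A ≥ P/σ_allow = 331000/170 = 1947 mm².
For a solid circular section, d ≥ √(4A/π) = 49.79 mm.
Elongation limit: A ≥ PL/(Eδ_allow) = 331000·1380/(120000·2.1) = 1813 mm² ⇒ d ≥ 48.04 mm.
The stress limit governs.

49.8 mm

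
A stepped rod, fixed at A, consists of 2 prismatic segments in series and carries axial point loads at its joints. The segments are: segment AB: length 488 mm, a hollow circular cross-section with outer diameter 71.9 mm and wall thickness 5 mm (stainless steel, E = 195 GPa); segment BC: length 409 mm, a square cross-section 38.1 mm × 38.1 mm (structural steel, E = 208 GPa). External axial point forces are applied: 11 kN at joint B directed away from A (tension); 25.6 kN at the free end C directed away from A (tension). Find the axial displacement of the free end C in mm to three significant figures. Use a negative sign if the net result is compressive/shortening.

0.122 mm

Internal axial forces (sectioning from the free end, tension +): N_BC = 25.6 kN, N_AB = 36.6 kN.
A_AB = 1051 mm².
A_BC = 1452 mm².
δ_AB = 36600·488/(1051·195000) = 0.08716 mm
δ_BC = 25600·409/(1452·208000) = 0.03468 mm
δ = Σδ_i = 0.1218 mm.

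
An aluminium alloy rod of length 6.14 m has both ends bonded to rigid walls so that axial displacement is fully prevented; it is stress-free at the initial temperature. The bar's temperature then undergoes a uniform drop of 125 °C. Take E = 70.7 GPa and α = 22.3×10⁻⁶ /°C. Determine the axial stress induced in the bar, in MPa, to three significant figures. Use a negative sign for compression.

197 MPa

Free thermal expansion αLΔT = 22.3e-6 · 6140 · -125 = -17.12 mm.
The walls impose strain ε = −(-17.12)/6140 = 2.7875e-03; σ = Eε = 70700 · 2.7875e-03 = 197.1 MPa.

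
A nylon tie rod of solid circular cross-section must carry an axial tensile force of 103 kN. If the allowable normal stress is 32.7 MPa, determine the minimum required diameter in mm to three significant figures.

Required area A ≥ P/σ_allow = 103000/32.7 = 3150 mm².
For a solid circular section, d ≥ √(4A/π) = 63.33 mm.

63.3 mm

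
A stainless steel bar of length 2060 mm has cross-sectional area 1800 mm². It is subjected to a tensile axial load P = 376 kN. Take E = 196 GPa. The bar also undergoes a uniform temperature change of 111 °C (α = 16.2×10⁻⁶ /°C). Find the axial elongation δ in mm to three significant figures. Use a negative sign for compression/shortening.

δ_mech = NL/(AE) = 376000·2060/(1800·196000) = 2.195 mm.
δ_thermal = αLΔT = 16.2e-6·2060·111 = 3.704 mm.
δ = δ_mech + δ_thermal = 5.9 mm.

5.90 mm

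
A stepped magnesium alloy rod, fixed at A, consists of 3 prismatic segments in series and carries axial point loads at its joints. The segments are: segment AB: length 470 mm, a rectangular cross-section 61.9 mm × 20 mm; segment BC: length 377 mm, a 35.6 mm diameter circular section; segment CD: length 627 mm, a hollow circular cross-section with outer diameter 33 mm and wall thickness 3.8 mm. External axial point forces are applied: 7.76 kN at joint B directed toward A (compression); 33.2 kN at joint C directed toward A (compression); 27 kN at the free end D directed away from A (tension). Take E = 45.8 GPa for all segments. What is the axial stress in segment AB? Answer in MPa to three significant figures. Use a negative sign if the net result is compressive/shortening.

Internal axial forces (sectioning from the free end, tension +): N_CD = 27 kN, N_BC = -6.2 kN, N_AB = -13.96 kN.
A_AB = 1238 mm².
σ_AB = N_AB/A_AB = -13960/1238 = -11.28 MPa.

-11.3 MPa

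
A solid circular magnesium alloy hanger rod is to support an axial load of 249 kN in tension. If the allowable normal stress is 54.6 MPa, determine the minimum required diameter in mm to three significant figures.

76.2 mm

Required area A ≥ P/σ_allow = 249000/54.6 = 4560 mm².
For a solid circular section, d ≥ √(4A/π) = 76.2 mm.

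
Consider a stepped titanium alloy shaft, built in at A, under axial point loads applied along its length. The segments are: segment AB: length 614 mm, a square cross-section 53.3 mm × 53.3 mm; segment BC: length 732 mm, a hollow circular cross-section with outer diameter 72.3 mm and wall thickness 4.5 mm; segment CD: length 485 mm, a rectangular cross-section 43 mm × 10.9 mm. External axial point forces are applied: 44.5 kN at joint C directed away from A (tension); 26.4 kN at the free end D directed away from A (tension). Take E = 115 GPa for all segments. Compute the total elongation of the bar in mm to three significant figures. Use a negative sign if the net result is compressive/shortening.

0.842 mm

Internal axial forces (sectioning from the free end, tension +): N_CD = 26.4 kN, N_BC = 70.9 kN, N_AB = 70.9 kN.
A_AB = 2841 mm².
A_BC = 958.5 mm².
A_CD = 468.7 mm².
δ_AB = 70900·614/(2841·115000) = 0.1332 mm
δ_BC = 70900·732/(958.5·115000) = 0.4708 mm
δ_CD = 26400·485/(468.7·115000) = 0.2375 mm
δ = Σδ_i = 0.8416 mm.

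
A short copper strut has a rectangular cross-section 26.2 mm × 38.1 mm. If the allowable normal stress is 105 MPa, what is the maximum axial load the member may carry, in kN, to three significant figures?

A = 998.2 mm².
P_max = σ_allow · A = 105 · 998.2 = 104800 N = 104.8 kN.

105 kN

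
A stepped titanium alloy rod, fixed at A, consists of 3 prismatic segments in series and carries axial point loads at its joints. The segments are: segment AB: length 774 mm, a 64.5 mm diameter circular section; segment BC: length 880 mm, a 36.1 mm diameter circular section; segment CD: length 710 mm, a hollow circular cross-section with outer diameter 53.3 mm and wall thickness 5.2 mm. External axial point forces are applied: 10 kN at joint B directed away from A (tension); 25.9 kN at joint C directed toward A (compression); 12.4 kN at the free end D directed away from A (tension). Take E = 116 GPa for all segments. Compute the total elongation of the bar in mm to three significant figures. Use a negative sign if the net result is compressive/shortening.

Internal axial forces (sectioning from the free end, tension +): N_CD = 12.4 kN, N_BC = -13.5 kN, N_AB = -3.5 kN.
A_AB = 3267 mm².
A_BC = 1024 mm².
A_CD = 785.8 mm².
δ_AB = -3500·774/(3267·116000) = -0.007147 mm
δ_BC = -13500·880/(1024·116000) = -0.1001 mm
δ_CD = 12400·710/(785.8·116000) = 0.09659 mm
δ = Σδ_i = -0.01062 mm.

-0.0106 mm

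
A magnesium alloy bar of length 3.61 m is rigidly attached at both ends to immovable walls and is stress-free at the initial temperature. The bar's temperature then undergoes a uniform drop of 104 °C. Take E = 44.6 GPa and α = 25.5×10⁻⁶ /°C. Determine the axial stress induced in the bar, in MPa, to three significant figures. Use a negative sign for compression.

Free thermal expansion αLΔT = 25.5e-6 · 3610 · -104 = -9.574 mm.
The walls impose strain ε = −(-9.574)/3610 = 2.6520e-03; σ = Eε = 44600 · 2.6520e-03 = 118.3 MPa.

118 MPa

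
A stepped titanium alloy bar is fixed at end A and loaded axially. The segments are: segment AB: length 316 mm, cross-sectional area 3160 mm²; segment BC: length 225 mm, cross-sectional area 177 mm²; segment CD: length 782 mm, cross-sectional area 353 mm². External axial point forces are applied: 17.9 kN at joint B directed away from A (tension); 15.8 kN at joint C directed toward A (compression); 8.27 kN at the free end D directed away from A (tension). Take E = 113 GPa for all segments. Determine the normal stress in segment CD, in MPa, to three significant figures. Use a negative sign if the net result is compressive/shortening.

23.4 MPa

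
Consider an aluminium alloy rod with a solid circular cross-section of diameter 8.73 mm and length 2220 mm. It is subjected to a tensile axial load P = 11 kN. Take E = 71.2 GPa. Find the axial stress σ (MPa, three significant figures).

184 MPa

A = 59.86 mm².
σ = N/A = 11000/59.86 = 183.8 MPa.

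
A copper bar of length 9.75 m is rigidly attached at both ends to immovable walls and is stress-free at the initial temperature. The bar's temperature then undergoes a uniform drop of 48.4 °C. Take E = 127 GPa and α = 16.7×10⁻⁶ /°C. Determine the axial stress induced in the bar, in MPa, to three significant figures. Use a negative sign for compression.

Free thermal expansion αLΔT = 16.7e-6 · 9750 · -48.4 = -7.881 mm.
The walls impose strain ε = −(-7.881)/9750 = 8.0828e-04; σ = Eε = 127000 · 8.0828e-04 = 102.7 MPa.

103 MPa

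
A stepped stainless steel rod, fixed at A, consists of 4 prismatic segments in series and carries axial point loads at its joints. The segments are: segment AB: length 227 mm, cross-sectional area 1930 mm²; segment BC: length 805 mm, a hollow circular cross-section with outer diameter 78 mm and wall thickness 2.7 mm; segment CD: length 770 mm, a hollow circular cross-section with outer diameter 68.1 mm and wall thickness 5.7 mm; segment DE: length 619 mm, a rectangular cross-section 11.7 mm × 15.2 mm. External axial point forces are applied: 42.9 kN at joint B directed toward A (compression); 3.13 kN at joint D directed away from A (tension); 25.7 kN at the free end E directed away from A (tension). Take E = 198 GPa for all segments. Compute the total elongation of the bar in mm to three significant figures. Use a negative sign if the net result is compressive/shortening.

Internal axial forces (sectioning from the free end, tension +): N_DE = 25.7 kN, N_CD = 28.83 kN, N_BC = 28.83 kN, N_AB = -14.07 kN.
A_BC = 638.7 mm².
A_CD = 1117 mm².
A_DE = 177.8 mm².
δ_AB = -14070·227/(1930·198000) = -0.008358 mm
δ_BC = 28830·805/(638.7·198000) = 0.1835 mm
δ_CD = 28830·770/(1117·198000) = 0.1003 mm
δ_DE = 25700·619/(177.8·198000) = 0.4518 mm
δ = Σδ_i = 0.7273 mm.

0.727 mm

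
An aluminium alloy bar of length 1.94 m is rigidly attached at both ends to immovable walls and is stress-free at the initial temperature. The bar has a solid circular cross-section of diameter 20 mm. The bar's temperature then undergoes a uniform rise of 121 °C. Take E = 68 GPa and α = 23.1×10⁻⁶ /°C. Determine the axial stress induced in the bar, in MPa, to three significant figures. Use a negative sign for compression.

Free thermal expansion αLΔT = 23.1e-6 · 1940 · 121 = 5.422 mm.
The walls impose strain ε = −(5.422)/1940 = -2.7951e-03; σ = Eε = 68000 · -2.7951e-03 = -190.1 MPa.

-190 MPa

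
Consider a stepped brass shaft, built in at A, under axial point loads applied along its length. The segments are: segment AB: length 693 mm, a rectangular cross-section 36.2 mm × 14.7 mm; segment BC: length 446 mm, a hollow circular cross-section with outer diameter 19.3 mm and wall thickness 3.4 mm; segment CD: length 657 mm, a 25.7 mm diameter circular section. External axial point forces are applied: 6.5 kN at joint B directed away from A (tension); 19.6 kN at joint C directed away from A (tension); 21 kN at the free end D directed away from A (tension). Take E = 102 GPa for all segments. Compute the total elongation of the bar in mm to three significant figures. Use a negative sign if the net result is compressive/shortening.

Internal axial forces (sectioning from the free end, tension +): N_CD = 21 kN, N_BC = 40.6 kN, N_AB = 47.1 kN.
A_AB = 532.1 mm².
A_BC = 169.8 mm².
A_CD = 518.7 mm².
δ_AB = 47100·693/(532.1·102000) = 0.6014 mm
δ_BC = 40600·446/(169.8·102000) = 1.045 mm
δ_CD = 21000·657/(518.7·102000) = 0.2608 mm
δ = Σδ_i = 1.907 mm.

1.91 mm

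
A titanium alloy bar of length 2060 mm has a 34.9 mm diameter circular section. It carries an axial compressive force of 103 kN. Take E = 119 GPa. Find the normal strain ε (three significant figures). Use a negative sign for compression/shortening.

-9.05e-04

A = 956.6 mm².
σ = N/A = -107.7 MPa; ε = σ/E = -107.7/119000 = -9.048e-04.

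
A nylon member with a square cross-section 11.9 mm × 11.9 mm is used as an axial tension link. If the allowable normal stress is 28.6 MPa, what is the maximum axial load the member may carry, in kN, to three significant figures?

A = 141.6 mm².
P_max = σ_allow · A = 28.6 · 141.6 = 4050 N = 4.05 kN.

4.05 kN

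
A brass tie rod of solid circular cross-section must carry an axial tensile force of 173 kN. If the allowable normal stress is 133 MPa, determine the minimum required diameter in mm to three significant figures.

40.7 mm

Required area A ≥ P/σ_allow = 173000/133 = 1301 mm².
For a solid circular section, d ≥ √(4A/π) = 40.7 mm.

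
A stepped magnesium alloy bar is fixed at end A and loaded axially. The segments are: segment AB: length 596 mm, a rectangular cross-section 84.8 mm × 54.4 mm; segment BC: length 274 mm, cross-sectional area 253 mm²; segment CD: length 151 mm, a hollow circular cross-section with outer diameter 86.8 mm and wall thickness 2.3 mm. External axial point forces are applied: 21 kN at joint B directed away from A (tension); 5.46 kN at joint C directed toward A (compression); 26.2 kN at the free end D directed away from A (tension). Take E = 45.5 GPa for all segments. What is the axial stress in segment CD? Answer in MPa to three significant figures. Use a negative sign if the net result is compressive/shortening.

Internal axial forces (sectioning from the free end, tension +): N_CD = 26.2 kN, N_BC = 20.74 kN, N_AB = 41.74 kN.
A_CD = 610.6 mm².
σ_CD = N_CD/A_CD = 26200/610.6 = 42.91 MPa.

42.9 MPa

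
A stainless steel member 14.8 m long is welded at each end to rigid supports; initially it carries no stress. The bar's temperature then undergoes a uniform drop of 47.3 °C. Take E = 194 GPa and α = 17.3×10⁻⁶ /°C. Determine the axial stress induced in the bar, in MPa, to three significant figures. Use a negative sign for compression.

159 MPa

Free thermal expansion αLΔT = 17.3e-6 · 14800 · -47.3 = -12.11 mm.
The walls impose strain ε = −(-12.11)/14800 = 8.1829e-04; σ = Eε = 194000 · 8.1829e-04 = 158.7 MPa.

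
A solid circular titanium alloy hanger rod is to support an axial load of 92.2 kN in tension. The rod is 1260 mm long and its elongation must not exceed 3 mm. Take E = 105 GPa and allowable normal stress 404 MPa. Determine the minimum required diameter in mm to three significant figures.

21.7 mm

Required area A ≥ P/σ_allow = 92200/404 = 228.2 mm².
For a solid circular section, d ≥ √(4A/π) = 17.05 mm.
Elongation limit: A ≥ PL/(Eδ_allow) = 92200·1260/(105000·3) = 368.8 mm² ⇒ d ≥ 21.67 mm.
The elongation limit governs.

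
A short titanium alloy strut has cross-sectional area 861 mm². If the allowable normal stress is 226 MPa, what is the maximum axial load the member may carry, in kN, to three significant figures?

195 kN

P_max = σ_allow · A = 226 · 861 = 194600 N = 194.6 kN.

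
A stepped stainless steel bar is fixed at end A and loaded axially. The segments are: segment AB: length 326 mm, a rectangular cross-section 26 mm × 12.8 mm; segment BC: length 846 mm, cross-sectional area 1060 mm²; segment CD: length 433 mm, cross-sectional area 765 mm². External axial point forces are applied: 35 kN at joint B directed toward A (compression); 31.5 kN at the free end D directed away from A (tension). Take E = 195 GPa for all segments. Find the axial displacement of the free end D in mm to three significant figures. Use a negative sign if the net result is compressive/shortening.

0.203 mm

Internal axial forces (sectioning from the free end, tension +): N_CD = 31.5 kN, N_BC = 31.5 kN, N_AB = -3.5 kN.
A_AB = 332.8 mm².
δ_AB = -3500·326/(332.8·195000) = -0.01758 mm
δ_BC = 31500·846/(1060·195000) = 0.1289 mm
δ_CD = 31500·433/(765·195000) = 0.09143 mm
δ = Σδ_i = 0.2028 mm.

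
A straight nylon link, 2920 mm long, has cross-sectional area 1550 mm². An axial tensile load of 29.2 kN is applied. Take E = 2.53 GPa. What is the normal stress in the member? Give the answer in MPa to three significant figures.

σ = N/A = 29200/1550 = 18.84 MPa.

18.8 MPa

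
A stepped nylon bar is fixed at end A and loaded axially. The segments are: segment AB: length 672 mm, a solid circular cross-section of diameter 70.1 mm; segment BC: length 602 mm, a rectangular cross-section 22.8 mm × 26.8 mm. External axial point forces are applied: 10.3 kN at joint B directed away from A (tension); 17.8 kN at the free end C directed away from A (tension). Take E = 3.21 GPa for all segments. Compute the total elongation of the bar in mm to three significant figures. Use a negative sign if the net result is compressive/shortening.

Internal axial forces (sectioning from the free end, tension +): N_BC = 17.8 kN, N_AB = 28.1 kN.
A_AB = 3859 mm².
A_BC = 611 mm².
δ_AB = 28100·672/(3859·3210) = 1.524 mm
δ_BC = 17800·602/(611·3210) = 5.463 mm
δ = Σδ_i = 6.987 mm.

6.99 mm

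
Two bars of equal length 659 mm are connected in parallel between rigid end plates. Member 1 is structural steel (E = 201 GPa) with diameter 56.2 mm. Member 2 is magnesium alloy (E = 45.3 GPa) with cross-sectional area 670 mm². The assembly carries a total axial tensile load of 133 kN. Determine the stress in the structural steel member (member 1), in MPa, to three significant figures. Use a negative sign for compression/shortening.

A_1 = 2481 mm².
Equal strain + equilibrium ⇒ each member carries load in proportion to AE: A₁E₁ = 498600000 N, A₂E₂ = 30350000 N, ΣAE = 529000000 N.
σ₁ = P·E₁/ΣAE = 133000·201000/529000000 = 50.54 MPa.

50.5 MPa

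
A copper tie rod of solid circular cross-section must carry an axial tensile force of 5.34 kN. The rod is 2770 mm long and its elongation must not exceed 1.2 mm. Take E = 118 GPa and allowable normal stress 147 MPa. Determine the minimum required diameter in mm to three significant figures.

11.5 mm

Required area A ≥ P/σ_allow = 5340/147 = 36.33 mm².
For a solid circular section, d ≥ √(4A/π) = 6.801 mm.
Elongation limit: A ≥ PL/(Eδ_allow) = 5340·2770/(118000·1.2) = 104.5 mm² ⇒ d ≥ 11.53 mm.
The elongation limit governs.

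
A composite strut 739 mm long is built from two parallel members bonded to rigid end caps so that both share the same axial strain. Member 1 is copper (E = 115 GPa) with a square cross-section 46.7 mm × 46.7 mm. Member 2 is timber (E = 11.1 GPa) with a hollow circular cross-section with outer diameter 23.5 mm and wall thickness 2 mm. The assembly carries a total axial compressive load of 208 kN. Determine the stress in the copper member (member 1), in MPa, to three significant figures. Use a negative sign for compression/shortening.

-94.8 MPa

A_1 = 2181 mm².
A_2 = 135.1 mm².
Equal strain + equilibrium ⇒ each member carries load in proportion to AE: A₁E₁ = 250800000 N, A₂E₂ = 1499000 N, ΣAE = 252300000 N.
σ₁ = P·E₁/ΣAE = -208000·115000/252300000 = -94.81 MPa.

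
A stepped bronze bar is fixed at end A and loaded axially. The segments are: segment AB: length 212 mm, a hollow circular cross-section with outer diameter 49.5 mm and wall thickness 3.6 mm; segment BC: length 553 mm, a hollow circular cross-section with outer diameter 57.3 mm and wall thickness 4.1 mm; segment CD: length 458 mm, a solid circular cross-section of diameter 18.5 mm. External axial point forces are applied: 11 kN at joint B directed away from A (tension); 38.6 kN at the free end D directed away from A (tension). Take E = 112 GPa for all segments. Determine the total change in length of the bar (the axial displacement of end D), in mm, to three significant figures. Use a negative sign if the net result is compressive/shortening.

1.05 mm

Internal axial forces (sectioning from the free end, tension +): N_CD = 38.6 kN, N_BC = 38.6 kN, N_AB = 49.6 kN.
A_AB = 519.1 mm².
A_BC = 685.2 mm².
A_CD = 268.8 mm².
δ_AB = 49600·212/(519.1·112000) = 0.1809 mm
δ_BC = 38600·553/(685.2·112000) = 0.2781 mm
δ_CD = 38600·458/(268.8·112000) = 0.5872 mm
δ = Σδ_i = 1.046 mm.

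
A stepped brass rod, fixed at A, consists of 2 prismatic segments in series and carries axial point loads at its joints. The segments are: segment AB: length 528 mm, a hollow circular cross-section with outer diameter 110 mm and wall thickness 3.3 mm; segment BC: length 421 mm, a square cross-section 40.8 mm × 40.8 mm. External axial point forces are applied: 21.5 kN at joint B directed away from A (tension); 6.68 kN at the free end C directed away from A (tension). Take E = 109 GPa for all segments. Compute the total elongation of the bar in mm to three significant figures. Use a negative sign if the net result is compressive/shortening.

0.139 mm

Internal axial forces (sectioning from the free end, tension +): N_BC = 6.68 kN, N_AB = 28.18 kN.
A_AB = 1106 mm².
A_BC = 1665 mm².
δ_AB = 28180·528/(1106·109000) = 0.1234 mm
δ_BC = 6680·421/(1665·109000) = 0.0155 mm
δ = Σδ_i = 0.1389 mm.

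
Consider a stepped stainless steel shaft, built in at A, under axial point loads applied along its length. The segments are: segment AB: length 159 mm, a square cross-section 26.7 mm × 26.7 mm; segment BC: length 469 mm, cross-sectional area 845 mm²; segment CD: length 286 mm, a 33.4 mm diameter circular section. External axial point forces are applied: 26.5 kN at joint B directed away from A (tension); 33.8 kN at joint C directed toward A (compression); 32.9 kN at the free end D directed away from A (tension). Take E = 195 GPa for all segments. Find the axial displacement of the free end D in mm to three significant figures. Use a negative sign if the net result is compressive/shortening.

0.0818 mm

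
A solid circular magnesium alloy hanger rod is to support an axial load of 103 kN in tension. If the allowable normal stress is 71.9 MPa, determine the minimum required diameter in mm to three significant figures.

Required area A ≥ P/σ_allow = 103000/71.9 = 1433 mm².
For a solid circular section, d ≥ √(4A/π) = 42.71 mm.

42.7 mm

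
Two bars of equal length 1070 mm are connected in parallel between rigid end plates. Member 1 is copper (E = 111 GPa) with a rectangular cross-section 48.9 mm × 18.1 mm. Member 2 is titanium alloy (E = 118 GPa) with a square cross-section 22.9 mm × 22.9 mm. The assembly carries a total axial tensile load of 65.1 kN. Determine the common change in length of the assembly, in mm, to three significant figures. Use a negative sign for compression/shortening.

0.435 mm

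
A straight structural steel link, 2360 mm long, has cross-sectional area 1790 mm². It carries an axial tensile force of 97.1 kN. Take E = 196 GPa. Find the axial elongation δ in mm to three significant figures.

0.653 mm

δ_mech = NL/(AE) = 97100·2360/(1790·196000) = 0.6532 mm.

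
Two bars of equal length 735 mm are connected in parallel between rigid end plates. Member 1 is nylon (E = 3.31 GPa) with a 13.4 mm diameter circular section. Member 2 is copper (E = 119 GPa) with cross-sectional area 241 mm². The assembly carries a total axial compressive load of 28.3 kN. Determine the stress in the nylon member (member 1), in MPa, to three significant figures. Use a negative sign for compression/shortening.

A_1 = 141 mm².
Equal strain + equilibrium ⇒ each member carries load in proportion to AE: A₁E₁ = 466800 N, A₂E₂ = 28680000 N, ΣAE = 29150000 N.
σ₁ = P·E₁/ΣAE = -28300·3310/29150000 = -3.214 MPa.

-3.21 MPa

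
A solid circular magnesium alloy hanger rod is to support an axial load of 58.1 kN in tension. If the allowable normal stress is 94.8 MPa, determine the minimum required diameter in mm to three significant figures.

Required area A ≥ P/σ_allow = 58100/94.8 = 612.9 mm².
For a solid circular section, d ≥ √(4A/π) = 27.93 mm.

27.9 mm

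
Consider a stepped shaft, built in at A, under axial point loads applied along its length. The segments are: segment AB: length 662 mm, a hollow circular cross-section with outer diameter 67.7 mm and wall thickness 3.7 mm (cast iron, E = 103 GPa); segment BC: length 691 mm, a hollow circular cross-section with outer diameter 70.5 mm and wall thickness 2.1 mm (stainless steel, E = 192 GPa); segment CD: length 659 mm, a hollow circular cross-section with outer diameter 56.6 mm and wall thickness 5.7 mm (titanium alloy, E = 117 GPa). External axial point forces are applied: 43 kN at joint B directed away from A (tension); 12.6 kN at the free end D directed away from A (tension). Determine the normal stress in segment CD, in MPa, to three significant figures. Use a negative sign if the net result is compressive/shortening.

13.8 MPa

Internal axial forces (sectioning from the free end, tension +): N_CD = 12.6 kN, N_BC = 12.6 kN, N_AB = 55.6 kN.
A_CD = 911.5 mm².
σ_CD = N_CD/A_CD = 12600/911.5 = 13.82 MPa.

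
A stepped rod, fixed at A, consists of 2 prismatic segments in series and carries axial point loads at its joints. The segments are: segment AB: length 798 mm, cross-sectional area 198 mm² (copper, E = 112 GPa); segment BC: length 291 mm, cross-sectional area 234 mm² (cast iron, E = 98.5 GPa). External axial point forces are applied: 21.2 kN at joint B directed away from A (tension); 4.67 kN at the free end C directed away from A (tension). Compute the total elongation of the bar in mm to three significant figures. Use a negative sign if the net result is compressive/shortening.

0.990 mm

Internal axial forces (sectioning from the free end, tension +): N_BC = 4.67 kN, N_AB = 25.87 kN.
δ_AB = 25870·798/(198·112000) = 0.9309 mm
δ_BC = 4670·291/(234·98500) = 0.05896 mm
δ = Σδ_i = 0.9899 mm.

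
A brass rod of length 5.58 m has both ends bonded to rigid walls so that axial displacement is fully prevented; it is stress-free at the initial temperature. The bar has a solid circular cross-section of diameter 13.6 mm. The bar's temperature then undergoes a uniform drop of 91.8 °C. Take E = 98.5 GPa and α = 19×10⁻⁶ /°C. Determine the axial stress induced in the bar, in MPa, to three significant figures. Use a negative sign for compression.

Free thermal expansion αLΔT = 19e-6 · 5580 · -91.8 = -9.733 mm.
The walls impose strain ε = −(-9.733)/5580 = 1.7442e-03; σ = Eε = 98500 · 1.7442e-03 = 171.8 MPa.

172 MPa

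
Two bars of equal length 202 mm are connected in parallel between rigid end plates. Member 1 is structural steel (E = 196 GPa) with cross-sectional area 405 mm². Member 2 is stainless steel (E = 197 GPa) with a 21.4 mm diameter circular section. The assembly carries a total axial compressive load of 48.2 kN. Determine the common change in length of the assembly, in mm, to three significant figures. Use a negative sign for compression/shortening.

A_2 = 359.7 mm².
Equal strain + equilibrium ⇒ each member carries load in proportion to AE: A₁E₁ = 79380000 N, A₂E₂ = 70860000 N, ΣAE = 150200000 N.
δ = PL/ΣAE = -48200·202/150200000 = -0.06481 mm.

-0.0648 mm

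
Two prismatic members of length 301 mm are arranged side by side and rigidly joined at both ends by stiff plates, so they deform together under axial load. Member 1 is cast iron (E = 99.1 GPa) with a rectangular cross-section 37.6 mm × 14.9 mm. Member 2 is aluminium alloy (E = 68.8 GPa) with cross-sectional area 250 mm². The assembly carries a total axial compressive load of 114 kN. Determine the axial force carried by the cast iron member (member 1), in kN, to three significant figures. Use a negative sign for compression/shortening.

-87.0 kN

A_1 = 560.2 mm².
Equal strain + equilibrium ⇒ each member carries load in proportion to AE: A₁E₁ = 55520000 N, A₂E₂ = 17200000 N, ΣAE = 72720000 N.
F₁ = P·A₁E₁/ΣAE = -114000·55520000/72720000 = -87040 N.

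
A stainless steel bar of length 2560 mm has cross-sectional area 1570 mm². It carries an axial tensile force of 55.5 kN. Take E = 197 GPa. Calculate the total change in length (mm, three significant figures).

δ_mech = NL/(AE) = 55500·2560/(1570·197000) = 0.4594 mm.

0.459 mm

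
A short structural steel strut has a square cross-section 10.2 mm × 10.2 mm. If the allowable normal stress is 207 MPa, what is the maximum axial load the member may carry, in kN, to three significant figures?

21.5 kN

A = 104 mm².
P_max = σ_allow · A = 207 · 104 = 21540 N = 21.54 kN.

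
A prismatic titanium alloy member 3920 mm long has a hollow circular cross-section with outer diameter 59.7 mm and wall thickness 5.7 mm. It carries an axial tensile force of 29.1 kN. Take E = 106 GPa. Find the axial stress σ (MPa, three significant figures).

30.1 MPa

A = 967 mm².
σ = N/A = 29100/967 = 30.09 MPa.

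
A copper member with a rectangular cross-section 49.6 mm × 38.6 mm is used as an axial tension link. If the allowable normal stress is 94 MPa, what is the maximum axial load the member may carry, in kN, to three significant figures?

A = 1915 mm².
P_max = σ_allow · A = 94 · 1915 = 180000 N = 180 kN.

180 kN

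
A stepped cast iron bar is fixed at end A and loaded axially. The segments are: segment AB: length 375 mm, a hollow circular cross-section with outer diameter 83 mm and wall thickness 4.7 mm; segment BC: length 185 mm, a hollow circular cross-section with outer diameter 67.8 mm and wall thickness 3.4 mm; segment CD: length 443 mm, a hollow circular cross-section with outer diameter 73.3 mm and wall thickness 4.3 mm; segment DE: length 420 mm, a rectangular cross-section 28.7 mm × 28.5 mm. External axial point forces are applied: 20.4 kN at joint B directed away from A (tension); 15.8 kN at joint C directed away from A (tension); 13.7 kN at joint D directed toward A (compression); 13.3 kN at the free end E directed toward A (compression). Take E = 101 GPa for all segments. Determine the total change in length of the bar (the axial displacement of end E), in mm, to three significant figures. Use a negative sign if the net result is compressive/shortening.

-0.195 mm

Internal axial forces (sectioning from the free end, tension +): N_DE = -13.3 kN, N_CD = -27 kN, N_BC = -11.2 kN, N_AB = 9.2 kN.
A_AB = 1156 mm².
A_BC = 687.9 mm².
A_CD = 932.1 mm².
A_DE = 817.9 mm².
δ_AB = 9200·375/(1156·101000) = 0.02955 mm
δ_BC = -11200·185/(687.9·101000) = -0.02982 mm
δ_CD = -27000·443/(932.1·101000) = -0.1271 mm
δ_DE = -13300·420/(817.9·101000) = -0.06762 mm
δ = Σδ_i = -0.1949 mm.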